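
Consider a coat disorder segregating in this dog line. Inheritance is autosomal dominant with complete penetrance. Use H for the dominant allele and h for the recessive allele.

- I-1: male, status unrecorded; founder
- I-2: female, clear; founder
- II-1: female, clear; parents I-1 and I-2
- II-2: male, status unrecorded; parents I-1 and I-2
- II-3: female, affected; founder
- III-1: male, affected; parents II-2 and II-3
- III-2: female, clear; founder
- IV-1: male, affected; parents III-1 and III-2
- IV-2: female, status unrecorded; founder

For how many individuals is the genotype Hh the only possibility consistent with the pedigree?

Obligate heterozygotes: IV-1 is affected so carries H and received h from III-2 (hh), so IV-1 is Hh.
Every other individual is either homozygous by phenotype or has at least one consistent homozygous assignment, so the count is 1.

1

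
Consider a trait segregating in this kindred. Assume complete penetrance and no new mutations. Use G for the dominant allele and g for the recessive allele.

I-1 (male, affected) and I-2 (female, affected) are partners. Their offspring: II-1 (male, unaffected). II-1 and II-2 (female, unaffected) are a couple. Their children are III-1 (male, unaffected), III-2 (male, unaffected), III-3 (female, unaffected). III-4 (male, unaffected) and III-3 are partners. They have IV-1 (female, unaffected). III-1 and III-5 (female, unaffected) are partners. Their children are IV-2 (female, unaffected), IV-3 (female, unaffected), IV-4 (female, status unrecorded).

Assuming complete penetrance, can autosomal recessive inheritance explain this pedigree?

No

Under autosomal recessive, II-1 (unaffected, male) cannot arise from I-1 (affected) × I-2 (affected).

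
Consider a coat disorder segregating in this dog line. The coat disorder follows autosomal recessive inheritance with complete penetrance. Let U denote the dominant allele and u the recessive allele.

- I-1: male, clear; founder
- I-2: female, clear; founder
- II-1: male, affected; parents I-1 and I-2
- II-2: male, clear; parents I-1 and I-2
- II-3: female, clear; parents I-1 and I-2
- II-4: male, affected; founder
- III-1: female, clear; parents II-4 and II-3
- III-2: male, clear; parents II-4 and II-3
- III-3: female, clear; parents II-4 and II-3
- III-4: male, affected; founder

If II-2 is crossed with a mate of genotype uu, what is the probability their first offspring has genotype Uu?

2/3

I-1 is clear so carries U and passed u to II-1 (uu), so I-1 is Uu.
I-2 is clear so carries U and passed u to II-1 (uu), so I-2 is Uu.
II-2 is a clear offspring of I-1 (Uu) × I-2 (Uu), whose cross gives 1/4 UU : 1/2 Uu : 1/4 uu; conditioning on being clear, II-2 is UU with probability 1/3, Uu with probability 2/3.
Summing over parental genotype combinations, P(offspring has genotype Uu) = 1/3·1 + 2/3·1/2 = 2/3.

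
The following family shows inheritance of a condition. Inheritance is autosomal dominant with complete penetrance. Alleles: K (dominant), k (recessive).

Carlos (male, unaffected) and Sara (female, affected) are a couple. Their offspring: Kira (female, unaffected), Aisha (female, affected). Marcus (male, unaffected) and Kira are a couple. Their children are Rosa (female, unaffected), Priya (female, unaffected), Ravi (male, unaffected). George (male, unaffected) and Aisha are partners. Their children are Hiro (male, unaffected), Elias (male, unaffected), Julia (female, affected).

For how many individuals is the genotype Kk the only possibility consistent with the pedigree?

3

Obligate heterozygotes: Sara is affected so carries K and passed k to Kira (kk), so Sara is Kk; Aisha is affected so carries K and received k from Carlos (kk), so Aisha is Kk; Julia is affected so carries K and received k from George (kk), so Julia is Kk.
Every other individual is either homozygous by phenotype or has at least one consistent homozygous assignment, so the count is 3.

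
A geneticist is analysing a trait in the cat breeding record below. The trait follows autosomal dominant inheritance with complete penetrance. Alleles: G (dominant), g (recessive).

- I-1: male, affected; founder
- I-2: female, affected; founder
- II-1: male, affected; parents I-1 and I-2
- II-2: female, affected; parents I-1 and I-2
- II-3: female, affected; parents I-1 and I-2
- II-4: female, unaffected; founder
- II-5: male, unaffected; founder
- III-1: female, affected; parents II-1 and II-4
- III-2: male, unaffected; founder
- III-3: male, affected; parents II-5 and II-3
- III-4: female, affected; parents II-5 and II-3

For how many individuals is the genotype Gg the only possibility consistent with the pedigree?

3

Obligate heterozygotes: III-1 is affected so carries G and received g from II-4 (gg), so III-1 is Gg; III-3 is affected so carries G and received g from II-5 (gg), so III-3 is Gg; III-4 is affected so carries G and received g from II-5 (gg), so III-4 is Gg.
Every other individual is either homozygous by phenotype or has at least one consistent homozygous assignment, so the count is 3.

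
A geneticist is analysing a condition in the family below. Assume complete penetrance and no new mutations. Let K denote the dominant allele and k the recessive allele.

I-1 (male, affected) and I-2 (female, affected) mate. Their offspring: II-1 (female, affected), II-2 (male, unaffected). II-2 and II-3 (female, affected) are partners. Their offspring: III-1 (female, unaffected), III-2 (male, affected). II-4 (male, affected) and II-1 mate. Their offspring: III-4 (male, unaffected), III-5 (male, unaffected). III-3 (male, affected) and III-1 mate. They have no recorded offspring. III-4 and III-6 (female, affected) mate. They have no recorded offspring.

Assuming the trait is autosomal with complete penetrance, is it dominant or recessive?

dominant

I-1 and I-2 are both affected yet have an unaffected child II-2. Under a recessive model two affected parents are homozygous and every child would be affected, so the trait cannot be recessive.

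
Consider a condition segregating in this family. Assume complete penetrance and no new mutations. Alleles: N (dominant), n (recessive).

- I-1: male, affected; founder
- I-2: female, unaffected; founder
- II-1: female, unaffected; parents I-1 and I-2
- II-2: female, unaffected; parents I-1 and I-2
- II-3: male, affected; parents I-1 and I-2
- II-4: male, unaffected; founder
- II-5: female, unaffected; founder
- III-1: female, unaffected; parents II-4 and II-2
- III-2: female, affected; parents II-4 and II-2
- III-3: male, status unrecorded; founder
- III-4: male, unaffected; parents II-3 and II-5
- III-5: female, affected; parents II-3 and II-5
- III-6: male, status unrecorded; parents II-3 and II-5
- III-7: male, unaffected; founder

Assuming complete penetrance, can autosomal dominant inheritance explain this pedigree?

Under autosomal dominant, III-2 (affected, female) cannot arise from II-4 (unaffected) × II-2 (unaffected).

No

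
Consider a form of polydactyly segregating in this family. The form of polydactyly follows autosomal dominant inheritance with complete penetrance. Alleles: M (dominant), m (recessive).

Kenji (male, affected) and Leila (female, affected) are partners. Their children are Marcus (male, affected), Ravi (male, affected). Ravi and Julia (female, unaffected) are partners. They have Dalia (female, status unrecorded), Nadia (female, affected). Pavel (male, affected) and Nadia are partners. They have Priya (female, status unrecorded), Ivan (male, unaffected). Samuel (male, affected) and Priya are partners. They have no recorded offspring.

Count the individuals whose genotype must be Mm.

Obligate heterozygotes: Nadia is affected so carries M and received m from Julia (mm), so Nadia is Mm; Pavel is affected so carries M and passed m to Ivan (mm), so Pavel is Mm.
Every other individual is either homozygous by phenotype or has at least one consistent homozygous assignment, so the count is 2.

2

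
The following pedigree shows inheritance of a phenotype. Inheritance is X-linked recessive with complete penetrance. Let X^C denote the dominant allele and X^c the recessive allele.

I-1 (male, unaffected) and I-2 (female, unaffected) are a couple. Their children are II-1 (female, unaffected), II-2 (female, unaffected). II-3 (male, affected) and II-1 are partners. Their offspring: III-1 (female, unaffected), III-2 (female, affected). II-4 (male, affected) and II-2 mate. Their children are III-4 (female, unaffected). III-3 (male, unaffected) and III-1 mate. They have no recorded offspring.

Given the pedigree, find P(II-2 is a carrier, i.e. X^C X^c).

1/3

I-1 is unaffected, so I-1 is X^C Y.
I-2 is unaffected so carries C and passed c to II-1 (X^C X^c, whose C came from I-1), so I-2 is X^C X^c.
Their cross gives offspring ratios 1/2 X^C X^C : 1/2 X^C X^c. Conditioning on II-2 being unaffected, P(X^C X^c) = 1/2 / 1 = 1/2 before taking II-2's own offspring into account.
II-4 is affected, so II-4 is X^c Y.
Now use II-2's offspring. Probability of each recorded status — unaffected daughter III-4: 1/2 if II-2 is X^C X^c, 1 if X^C X^C.
Bayes: P(X^C X^c) = 1/2·1/2 / (1/2·1/2 + 1/2·1) = 1/3.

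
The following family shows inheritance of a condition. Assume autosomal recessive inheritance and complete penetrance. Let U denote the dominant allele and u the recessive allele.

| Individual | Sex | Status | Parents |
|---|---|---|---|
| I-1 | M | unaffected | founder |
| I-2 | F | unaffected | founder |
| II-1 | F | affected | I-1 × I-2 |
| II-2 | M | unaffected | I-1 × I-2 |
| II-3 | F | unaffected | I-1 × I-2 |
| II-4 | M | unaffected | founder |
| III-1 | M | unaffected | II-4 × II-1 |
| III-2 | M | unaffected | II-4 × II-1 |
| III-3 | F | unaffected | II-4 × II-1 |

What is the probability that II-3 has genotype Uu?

I-1 is unaffected so carries U and passed u to II-1 (uu), so I-1 is Uu.
I-2 is unaffected so carries U and passed u to II-1 (uu), so I-2 is Uu.
Their cross gives offspring ratios 1/4 UU : 1/2 Uu : 1/4 uu. Conditioning on II-3 being unaffected, P(Uu) = 1/2 / 3/4 = 2/3.

2/3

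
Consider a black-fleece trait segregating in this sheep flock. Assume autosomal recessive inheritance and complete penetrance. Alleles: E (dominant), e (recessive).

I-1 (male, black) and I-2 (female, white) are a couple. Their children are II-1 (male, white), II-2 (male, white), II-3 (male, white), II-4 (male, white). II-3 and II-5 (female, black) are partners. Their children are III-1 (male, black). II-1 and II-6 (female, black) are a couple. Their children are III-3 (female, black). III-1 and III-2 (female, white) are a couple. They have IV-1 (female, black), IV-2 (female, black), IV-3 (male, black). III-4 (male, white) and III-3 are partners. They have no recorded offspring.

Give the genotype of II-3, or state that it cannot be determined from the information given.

From phenotype alone, II-3 is EE or Ee.
II-3 is white so carries E and received e from I-1 (ee), so II-3 is Ee.

Ee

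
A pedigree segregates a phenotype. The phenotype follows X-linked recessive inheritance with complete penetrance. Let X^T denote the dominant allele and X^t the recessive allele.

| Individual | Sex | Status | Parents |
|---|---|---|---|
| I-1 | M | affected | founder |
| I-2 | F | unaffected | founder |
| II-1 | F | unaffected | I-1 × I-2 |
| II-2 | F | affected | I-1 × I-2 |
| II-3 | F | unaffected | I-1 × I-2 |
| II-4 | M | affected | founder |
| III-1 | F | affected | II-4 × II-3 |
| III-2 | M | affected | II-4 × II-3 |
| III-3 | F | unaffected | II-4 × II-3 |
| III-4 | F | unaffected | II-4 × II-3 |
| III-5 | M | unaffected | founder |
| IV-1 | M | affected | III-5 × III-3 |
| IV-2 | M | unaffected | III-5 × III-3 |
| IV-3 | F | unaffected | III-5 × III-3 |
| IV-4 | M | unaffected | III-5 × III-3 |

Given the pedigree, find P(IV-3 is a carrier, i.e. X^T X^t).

III-5 is unaffected, so III-5 is X^T Y.
III-3 is unaffected so carries T and received t from II-4 (X^t Y), so III-3 is X^T X^t.
Their cross gives offspring ratios 1/2 X^T X^T : 1/2 X^T X^t. Conditioning on IV-3 being unaffected, P(X^T X^t) = 1/2 / 1 = 1/2.

1/2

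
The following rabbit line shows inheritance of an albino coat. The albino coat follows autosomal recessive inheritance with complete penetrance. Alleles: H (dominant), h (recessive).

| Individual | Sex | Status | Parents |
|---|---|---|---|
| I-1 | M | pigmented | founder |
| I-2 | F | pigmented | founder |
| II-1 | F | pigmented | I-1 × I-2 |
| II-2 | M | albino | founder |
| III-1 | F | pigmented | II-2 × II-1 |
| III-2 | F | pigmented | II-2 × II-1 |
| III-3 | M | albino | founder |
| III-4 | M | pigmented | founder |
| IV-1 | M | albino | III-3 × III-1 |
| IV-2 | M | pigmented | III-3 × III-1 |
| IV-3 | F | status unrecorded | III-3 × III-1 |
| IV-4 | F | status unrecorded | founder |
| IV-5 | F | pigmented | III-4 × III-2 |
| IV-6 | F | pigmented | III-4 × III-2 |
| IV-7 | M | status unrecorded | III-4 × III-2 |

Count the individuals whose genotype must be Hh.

Obligate heterozygotes: III-1 is pigmented so carries H and received h from II-2 (hh), so III-1 is Hh; III-2 is pigmented so carries H and received h from II-2 (hh), so III-2 is Hh; IV-2 is pigmented so carries H and received h from III-3 (hh), so IV-2 is Hh.
Every other individual is either homozygous by phenotype or has at least one consistent homozygous assignment, so the count is 3.

3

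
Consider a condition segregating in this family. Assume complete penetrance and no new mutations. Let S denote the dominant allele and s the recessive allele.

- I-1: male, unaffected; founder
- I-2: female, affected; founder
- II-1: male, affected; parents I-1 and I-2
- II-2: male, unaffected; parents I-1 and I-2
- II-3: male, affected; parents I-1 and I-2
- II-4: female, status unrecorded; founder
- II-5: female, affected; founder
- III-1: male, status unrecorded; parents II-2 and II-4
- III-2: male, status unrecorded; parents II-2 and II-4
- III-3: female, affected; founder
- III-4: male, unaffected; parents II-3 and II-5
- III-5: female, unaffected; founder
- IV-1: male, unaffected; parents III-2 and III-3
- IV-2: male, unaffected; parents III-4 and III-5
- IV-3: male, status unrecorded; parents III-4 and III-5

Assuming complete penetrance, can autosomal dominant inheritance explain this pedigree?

Yes

A consistent assignment under autosomal dominant exists: I-1 ss, I-2 Ss, II-1 Ss, II-2 ss, II-3 Ss, II-4 SS, II-5 Ss, III-1 Ss, III-2 Ss, III-3 Ss, III-4 ss, III-5 ss, IV-1 ss, IV-2 ss, IV-3 ss.
In this assignment every recorded phenotype matches its genotype and every non-founder's genotype is obtainable from its parents' genotypes, so the pedigree is consistent.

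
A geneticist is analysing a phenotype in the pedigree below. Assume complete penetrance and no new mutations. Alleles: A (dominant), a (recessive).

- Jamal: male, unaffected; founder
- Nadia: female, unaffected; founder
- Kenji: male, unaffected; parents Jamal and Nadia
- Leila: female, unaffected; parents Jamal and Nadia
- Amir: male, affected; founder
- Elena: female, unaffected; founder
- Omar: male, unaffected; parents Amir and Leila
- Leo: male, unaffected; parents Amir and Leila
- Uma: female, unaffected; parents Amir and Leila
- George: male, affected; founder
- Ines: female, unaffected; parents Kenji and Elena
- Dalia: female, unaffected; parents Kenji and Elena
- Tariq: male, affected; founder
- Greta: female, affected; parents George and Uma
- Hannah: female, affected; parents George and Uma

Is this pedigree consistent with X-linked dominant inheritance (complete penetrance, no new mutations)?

No

Under X-linked dominant, Uma (unaffected, female) cannot arise from Amir (affected) × Leila (unaffected).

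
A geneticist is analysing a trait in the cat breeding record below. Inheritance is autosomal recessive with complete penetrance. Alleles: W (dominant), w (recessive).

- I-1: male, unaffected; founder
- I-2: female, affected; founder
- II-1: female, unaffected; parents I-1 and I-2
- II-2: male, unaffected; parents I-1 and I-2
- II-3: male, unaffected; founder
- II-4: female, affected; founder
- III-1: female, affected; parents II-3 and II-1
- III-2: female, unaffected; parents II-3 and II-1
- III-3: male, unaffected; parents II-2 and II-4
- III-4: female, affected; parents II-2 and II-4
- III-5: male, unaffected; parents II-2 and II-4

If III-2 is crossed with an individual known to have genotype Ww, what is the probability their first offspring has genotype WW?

1/3

II-3 is unaffected so carries W and passed w to III-1 (ww), so II-3 is Ww.
II-1 is unaffected so carries W and received w from I-2 (ww), so II-1 is Ww.
III-2 is an unaffected offspring of II-3 (Ww) × II-1 (Ww), whose cross gives 1/4 WW : 1/2 Ww : 1/4 ww; conditioning on being unaffected, III-2 is WW with probability 1/3, Ww with probability 2/3.
Summing over parental genotype combinations, P(offspring has genotype WW) = 1/3·1/2 + 2/3·1/4 = 1/3.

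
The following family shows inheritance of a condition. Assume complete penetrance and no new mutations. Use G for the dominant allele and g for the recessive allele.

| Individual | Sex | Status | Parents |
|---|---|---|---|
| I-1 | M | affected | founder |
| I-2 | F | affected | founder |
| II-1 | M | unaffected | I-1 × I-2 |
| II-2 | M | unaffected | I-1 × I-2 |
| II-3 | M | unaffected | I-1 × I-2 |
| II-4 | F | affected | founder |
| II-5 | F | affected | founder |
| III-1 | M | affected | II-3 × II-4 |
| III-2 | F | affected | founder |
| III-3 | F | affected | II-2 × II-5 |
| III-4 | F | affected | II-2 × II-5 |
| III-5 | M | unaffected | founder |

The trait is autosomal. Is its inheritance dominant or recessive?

I-1 and I-2 are both affected yet have an unaffected child II-1. Under a recessive model two affected parents are homozygous and every child would be affected, so the trait cannot be recessive.

dominant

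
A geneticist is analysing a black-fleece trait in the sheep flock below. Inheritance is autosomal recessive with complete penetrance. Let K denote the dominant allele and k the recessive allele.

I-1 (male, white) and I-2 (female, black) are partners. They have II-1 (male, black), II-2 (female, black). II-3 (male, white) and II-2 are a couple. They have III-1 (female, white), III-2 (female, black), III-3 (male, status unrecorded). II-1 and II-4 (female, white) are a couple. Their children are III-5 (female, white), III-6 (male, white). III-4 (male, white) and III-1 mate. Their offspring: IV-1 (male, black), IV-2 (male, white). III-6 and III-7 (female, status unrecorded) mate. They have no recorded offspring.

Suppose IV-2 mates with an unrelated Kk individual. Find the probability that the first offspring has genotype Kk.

1/2

III-4 is white so carries K and passed k to IV-1 (kk), so III-4 is Kk.
III-1 is white so carries K and received k from II-2 (kk), so III-1 is Kk.
IV-2 is a white offspring of III-4 (Kk) × III-1 (Kk), whose cross gives 1/4 KK : 1/2 Kk : 1/4 kk; conditioning on being white, IV-2 is KK with probability 1/3, Kk with probability 2/3.
Summing over parental genotype combinations, P(offspring has genotype Kk) = 1/3·1/2 + 2/3·1/2 = 1/2.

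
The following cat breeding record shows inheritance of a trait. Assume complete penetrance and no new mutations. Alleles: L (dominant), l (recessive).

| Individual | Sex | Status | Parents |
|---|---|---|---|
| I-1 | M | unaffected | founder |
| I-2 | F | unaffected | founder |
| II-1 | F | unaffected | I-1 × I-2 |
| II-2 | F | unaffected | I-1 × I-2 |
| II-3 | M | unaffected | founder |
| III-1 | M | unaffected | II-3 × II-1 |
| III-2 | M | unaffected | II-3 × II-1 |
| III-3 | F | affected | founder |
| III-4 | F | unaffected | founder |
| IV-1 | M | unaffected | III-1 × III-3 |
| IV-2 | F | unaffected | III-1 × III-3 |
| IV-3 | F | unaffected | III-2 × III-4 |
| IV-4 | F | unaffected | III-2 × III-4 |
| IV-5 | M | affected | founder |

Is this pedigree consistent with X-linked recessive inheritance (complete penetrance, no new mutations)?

Under X-linked recessive, IV-1 (unaffected, male) cannot arise from III-1 (unaffected) × III-3 (affected).

No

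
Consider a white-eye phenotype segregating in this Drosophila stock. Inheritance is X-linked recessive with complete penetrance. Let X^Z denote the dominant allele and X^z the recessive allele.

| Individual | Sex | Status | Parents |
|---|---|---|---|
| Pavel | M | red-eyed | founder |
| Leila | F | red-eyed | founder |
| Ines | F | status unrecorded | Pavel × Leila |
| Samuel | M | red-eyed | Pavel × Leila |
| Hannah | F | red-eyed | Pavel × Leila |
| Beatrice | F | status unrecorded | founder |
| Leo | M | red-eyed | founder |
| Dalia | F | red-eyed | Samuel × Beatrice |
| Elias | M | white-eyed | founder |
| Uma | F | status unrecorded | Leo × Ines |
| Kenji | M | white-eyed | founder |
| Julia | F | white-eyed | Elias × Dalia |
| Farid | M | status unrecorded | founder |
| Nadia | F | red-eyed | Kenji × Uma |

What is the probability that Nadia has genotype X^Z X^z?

1

Nadia is red-eyed so carries Z and received z from Kenji (X^z Y), so Nadia is X^Z X^z, giving P(X^Z X^z) = 1.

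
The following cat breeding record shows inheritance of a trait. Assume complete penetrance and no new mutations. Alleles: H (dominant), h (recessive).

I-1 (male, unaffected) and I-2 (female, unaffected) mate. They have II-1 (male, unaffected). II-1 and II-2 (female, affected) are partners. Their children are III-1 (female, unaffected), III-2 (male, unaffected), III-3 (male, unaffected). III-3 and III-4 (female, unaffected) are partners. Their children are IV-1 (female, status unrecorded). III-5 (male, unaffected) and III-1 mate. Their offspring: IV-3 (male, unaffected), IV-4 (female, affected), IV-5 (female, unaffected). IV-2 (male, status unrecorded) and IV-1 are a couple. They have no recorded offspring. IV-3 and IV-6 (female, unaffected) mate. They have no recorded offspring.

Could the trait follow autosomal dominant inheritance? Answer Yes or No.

Under autosomal dominant, IV-4 (affected, female) cannot arise from III-5 (unaffected) × III-1 (unaffected).

No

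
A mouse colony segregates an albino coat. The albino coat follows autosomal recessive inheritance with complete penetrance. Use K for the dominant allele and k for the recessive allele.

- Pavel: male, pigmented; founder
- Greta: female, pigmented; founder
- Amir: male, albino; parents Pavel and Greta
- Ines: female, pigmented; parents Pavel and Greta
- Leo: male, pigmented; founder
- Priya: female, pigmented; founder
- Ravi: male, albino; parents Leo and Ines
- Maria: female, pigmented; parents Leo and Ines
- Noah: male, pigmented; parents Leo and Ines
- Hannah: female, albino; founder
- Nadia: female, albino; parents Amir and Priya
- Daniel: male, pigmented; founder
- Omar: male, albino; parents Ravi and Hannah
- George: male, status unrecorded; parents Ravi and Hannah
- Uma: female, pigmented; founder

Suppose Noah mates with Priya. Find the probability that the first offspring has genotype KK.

Leo is pigmented so carries K and passed k to Ravi (kk), so Leo is Kk.
Ines is pigmented so carries K and passed k to Ravi (kk), so Ines is Kk.
Noah is a pigmented offspring of Leo (Kk) × Ines (Kk), whose cross gives 1/4 KK : 1/2 Kk : 1/4 kk; conditioning on being pigmented, Noah is KK with probability 1/3, Kk with probability 2/3.
Priya is pigmented so carries K and passed k to Nadia (kk), so Priya is Kk.
Summing over parental genotype combinations, P(offspring has genotype KK) = 1/3·1/2 + 2/3·1/4 = 1/3.

1/3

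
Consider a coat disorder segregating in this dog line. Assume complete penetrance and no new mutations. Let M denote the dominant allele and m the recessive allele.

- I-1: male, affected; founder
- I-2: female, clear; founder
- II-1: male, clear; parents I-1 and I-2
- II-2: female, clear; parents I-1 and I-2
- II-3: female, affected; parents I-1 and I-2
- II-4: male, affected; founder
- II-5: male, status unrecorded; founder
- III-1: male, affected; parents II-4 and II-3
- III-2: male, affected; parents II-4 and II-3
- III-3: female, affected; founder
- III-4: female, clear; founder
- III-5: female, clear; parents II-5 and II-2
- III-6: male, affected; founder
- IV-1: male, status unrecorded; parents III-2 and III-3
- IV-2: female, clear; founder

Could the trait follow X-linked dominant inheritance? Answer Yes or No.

Under X-linked dominant, II-2 (clear, female) cannot arise from I-1 (affected) × I-2 (clear).

No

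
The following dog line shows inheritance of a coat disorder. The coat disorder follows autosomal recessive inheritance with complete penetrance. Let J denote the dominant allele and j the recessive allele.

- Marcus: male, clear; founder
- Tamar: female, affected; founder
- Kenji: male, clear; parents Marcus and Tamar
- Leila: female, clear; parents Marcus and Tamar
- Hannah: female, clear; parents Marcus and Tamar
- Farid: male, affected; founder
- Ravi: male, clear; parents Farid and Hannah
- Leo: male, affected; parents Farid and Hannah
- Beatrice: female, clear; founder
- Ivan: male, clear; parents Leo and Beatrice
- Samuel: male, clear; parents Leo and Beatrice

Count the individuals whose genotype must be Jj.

Obligate heterozygotes: Kenji is clear so carries J and received j from Tamar (jj), so Kenji is Jj; Leila is clear so carries J and received j from Tamar (jj), so Leila is Jj; Hannah is clear so carries J and received j from Tamar (jj), so Hannah is Jj; Ravi is clear so carries J and received j from Farid (jj), so Ravi is Jj; Ivan is clear so carries J and received j from Leo (jj), so Ivan is Jj; Samuel is clear so carries J and received j from Leo (jj), so Samuel is Jj.
Every other individual is either homozygous by phenotype or has at least one consistent homozygous assignment, so the count is 6.

6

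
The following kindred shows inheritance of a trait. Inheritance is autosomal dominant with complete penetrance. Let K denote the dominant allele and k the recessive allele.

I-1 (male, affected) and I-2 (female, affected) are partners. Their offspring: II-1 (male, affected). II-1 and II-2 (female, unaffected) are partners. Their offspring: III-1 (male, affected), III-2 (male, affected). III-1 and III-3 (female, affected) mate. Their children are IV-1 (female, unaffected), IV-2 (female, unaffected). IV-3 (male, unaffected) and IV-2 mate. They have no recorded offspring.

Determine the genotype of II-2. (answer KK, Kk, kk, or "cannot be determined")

II-2 is unaffected, so II-2 is kk.

kk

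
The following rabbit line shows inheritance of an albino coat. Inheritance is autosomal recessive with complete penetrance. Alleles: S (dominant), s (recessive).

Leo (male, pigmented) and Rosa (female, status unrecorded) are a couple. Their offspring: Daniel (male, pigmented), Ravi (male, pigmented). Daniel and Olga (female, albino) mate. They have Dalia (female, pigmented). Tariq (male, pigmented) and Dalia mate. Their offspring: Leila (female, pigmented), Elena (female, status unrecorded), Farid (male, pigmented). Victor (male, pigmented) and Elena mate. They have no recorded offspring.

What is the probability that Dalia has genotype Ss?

Dalia is pigmented so carries S and received s from Olga (ss), so Dalia is Ss, giving P(Ss) = 1.

1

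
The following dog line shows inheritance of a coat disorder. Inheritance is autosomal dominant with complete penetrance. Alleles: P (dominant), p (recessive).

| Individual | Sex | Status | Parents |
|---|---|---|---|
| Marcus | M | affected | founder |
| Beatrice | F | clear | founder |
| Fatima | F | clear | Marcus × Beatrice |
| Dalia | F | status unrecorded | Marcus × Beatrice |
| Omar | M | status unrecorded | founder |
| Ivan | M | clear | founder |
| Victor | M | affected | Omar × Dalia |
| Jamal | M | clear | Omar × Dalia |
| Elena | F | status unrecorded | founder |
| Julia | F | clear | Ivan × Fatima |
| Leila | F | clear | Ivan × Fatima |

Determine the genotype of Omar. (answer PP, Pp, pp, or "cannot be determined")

cannot be determined

Omar's phenotype is unrecorded, and no parent or child forces a single allele at both positions; consistent genotype assignments exist with Omar as Pp or pp.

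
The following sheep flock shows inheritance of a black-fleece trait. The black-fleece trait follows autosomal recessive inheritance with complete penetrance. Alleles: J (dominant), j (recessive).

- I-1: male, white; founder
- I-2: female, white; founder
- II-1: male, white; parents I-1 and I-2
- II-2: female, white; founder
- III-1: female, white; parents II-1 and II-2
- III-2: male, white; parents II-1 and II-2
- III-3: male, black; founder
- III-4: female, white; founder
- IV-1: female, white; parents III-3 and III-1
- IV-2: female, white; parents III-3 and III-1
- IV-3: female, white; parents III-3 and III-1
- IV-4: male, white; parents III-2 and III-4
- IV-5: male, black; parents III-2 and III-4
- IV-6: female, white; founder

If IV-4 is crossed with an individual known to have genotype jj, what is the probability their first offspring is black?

1/3

III-2 is white so carries J and passed j to IV-5 (jj), so III-2 is Jj.
III-4 is white so carries J and passed j to IV-5 (jj), so III-4 is Jj.
IV-4 is a white offspring of III-2 (Jj) × III-4 (Jj), whose cross gives 1/4 JJ : 1/2 Jj : 1/4 jj; conditioning on being white, IV-4 is JJ with probability 1/3, Jj with probability 2/3.
Summing over parental genotype combinations, P(offspring is black) = 2/3·1/2 = 1/3.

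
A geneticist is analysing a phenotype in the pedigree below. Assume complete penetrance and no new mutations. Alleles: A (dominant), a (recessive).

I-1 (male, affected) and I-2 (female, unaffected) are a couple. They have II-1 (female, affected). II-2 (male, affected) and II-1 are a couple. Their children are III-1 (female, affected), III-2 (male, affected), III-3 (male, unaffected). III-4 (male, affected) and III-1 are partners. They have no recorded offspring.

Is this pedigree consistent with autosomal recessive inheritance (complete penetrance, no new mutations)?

Under autosomal recessive, III-3 (unaffected, male) cannot arise from II-2 (affected) × II-1 (affected).

No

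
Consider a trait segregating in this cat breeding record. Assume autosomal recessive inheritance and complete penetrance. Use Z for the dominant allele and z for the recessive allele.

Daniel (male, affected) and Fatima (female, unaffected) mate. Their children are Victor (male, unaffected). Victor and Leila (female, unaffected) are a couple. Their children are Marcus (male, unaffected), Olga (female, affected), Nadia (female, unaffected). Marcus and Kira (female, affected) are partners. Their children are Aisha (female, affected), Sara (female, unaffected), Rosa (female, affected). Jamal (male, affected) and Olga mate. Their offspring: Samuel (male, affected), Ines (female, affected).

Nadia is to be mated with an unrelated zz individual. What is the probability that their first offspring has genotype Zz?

Victor is unaffected so carries Z and received z from Daniel (zz), so Victor is Zz.
Leila is unaffected so carries Z and passed z to Olga (zz), so Leila is Zz.
Nadia is an unaffected offspring of Victor (Zz) × Leila (Zz), whose cross gives 1/4 ZZ : 1/2 Zz : 1/4 zz; conditioning on being unaffected, Nadia is ZZ with probability 1/3, Zz with probability 2/3.
Summing over parental genotype combinations, P(offspring has genotype Zz) = 1/3·1 + 2/3·1/2 = 2/3.

2/3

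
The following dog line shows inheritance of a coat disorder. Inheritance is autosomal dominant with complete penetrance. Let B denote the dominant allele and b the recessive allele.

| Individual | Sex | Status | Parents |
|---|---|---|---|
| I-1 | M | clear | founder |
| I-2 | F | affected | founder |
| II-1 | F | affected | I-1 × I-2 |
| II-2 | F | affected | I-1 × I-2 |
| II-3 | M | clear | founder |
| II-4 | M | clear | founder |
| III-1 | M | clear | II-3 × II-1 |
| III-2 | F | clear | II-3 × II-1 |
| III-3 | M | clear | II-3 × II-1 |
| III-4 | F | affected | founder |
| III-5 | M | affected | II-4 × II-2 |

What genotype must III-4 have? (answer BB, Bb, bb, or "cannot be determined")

cannot be determined

III-4's phenotype allows BB or Bb, and no parent or child forces a single allele at both positions; consistent genotype assignments exist with III-4 as BB or Bb.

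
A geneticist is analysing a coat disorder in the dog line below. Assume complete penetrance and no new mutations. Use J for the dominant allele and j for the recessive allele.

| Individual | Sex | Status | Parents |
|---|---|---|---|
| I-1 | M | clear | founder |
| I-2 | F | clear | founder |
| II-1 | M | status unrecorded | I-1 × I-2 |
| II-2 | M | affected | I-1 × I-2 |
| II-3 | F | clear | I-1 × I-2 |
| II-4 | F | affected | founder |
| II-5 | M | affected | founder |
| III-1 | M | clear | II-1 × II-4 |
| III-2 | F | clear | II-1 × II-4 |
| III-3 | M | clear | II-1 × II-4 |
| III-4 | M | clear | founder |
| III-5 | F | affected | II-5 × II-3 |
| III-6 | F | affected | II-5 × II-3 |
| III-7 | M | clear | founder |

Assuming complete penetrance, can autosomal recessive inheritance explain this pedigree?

Yes

A consistent assignment under autosomal recessive exists: I-1 Jj, I-2 Jj, II-1 JJ, II-2 jj, II-3 Jj, II-4 jj, II-5 jj, III-1 Jj, III-2 Jj, III-3 Jj, III-4 JJ, III-5 jj, III-6 jj, III-7 JJ.
In this assignment every recorded phenotype matches its genotype and every non-founder's genotype is obtainable from its parents' genotypes, so the pedigree is consistent.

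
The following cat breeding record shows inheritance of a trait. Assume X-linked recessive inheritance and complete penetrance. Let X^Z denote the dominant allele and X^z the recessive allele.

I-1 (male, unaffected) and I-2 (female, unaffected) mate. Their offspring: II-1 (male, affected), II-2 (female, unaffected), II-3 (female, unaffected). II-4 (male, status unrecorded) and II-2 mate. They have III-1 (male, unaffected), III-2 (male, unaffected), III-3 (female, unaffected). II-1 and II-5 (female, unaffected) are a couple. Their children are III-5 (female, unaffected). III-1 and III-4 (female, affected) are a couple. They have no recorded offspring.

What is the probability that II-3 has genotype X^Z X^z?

I-1 is unaffected, so I-1 is X^Z Y.
I-2 is unaffected so carries Z and passed z to II-1 (X^z Y), so I-2 is X^Z X^z.
Their cross gives offspring ratios 1/2 X^Z X^Z : 1/2 X^Z X^z. Conditioning on II-3 being unaffected, P(X^Z X^z) = 1/2 / 1 = 1/2.

1/2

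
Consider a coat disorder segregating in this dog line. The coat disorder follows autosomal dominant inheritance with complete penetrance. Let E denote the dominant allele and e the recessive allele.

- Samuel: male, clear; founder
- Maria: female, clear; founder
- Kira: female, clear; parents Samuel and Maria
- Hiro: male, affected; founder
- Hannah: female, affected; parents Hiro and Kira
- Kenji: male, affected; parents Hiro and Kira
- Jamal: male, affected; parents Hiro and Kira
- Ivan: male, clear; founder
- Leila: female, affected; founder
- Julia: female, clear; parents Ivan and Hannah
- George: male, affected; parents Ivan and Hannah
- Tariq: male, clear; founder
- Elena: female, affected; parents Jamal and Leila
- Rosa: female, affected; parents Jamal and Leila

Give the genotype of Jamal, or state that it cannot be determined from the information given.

From phenotype alone, Jamal is EE or Ee.
Jamal is affected so carries E and received e from Kira (ee), so Jamal is Ee.

Ee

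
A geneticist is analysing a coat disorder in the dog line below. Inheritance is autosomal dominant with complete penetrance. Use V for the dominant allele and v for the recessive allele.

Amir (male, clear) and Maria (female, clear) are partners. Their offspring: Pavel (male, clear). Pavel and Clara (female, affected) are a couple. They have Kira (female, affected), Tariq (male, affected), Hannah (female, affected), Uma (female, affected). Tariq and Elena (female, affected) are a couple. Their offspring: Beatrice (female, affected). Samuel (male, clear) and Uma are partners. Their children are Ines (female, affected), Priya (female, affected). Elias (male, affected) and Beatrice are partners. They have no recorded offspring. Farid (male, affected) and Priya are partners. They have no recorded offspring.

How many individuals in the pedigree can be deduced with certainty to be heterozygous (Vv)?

Obligate heterozygotes: Kira is affected so carries V and received v from Pavel (vv), so Kira is Vv; Tariq is affected so carries V and received v from Pavel (vv), so Tariq is Vv; Hannah is affected so carries V and received v from Pavel (vv), so Hannah is Vv; Uma is affected so carries V and received v from Pavel (vv), so Uma is Vv; Ines is affected so carries V and received v from Samuel (vv), so Ines is Vv; Priya is affected so carries V and received v from Samuel (vv), so Priya is Vv.
Every other individual is either homozygous by phenotype or has at least one consistent homozygous assignment, so the count is 6.

6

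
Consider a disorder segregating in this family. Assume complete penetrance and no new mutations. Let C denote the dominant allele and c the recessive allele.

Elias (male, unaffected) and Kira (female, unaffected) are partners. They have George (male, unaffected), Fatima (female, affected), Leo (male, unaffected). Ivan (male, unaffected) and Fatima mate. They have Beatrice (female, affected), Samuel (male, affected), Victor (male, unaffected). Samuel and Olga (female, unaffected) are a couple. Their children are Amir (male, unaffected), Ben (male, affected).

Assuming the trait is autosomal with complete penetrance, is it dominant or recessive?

recessive

Elias and Kira are both unaffected yet have an affected child Fatima. Under dominance, an affected child requires at least one affected parent, so the trait cannot be dominant.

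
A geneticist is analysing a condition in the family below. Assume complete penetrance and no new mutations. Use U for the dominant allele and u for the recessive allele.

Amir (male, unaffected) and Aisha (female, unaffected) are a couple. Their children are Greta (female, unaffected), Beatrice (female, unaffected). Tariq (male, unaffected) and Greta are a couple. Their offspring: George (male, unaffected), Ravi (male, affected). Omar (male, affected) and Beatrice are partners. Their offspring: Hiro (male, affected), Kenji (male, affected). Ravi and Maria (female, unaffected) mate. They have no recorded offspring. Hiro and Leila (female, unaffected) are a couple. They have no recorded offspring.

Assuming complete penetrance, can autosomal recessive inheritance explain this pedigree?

A consistent assignment under autosomal recessive exists: Amir UU, Aisha Uu, Greta Uu, Beatrice Uu, Tariq Uu, Omar uu, George UU, Ravi uu, Maria UU, Hiro uu, Kenji uu, Leila UU.
In this assignment every recorded phenotype matches its genotype and every non-founder's genotype is obtainable from its parents' genotypes, so the pedigree is consistent.

Yes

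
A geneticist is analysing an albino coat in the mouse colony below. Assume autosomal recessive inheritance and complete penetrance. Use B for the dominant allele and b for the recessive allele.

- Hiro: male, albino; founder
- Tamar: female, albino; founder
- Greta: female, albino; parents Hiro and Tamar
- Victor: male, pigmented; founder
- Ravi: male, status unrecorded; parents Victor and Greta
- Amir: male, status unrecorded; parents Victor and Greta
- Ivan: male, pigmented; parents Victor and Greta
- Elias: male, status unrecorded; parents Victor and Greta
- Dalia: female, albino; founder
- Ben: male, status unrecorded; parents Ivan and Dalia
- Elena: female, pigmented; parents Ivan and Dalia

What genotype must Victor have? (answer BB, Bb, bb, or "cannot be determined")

cannot be determined

Victor's phenotype allows BB or Bb, and no parent or child forces a single allele at both positions; consistent genotype assignments exist with Victor as BB or Bb.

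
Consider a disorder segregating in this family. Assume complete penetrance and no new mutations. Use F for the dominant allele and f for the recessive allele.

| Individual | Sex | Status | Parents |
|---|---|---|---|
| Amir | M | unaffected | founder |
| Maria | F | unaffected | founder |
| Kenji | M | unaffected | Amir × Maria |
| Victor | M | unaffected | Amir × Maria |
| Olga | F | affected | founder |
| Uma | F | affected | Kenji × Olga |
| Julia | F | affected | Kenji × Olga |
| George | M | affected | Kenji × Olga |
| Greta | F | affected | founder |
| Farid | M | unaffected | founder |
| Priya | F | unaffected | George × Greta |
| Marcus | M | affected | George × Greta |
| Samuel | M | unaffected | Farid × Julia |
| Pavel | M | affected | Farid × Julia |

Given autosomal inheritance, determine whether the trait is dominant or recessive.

dominant

George and Greta are both affected yet have an unaffected child Priya. Under a recessive model two affected parents are homozygous and every child would be affected, so the trait cannot be recessive.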